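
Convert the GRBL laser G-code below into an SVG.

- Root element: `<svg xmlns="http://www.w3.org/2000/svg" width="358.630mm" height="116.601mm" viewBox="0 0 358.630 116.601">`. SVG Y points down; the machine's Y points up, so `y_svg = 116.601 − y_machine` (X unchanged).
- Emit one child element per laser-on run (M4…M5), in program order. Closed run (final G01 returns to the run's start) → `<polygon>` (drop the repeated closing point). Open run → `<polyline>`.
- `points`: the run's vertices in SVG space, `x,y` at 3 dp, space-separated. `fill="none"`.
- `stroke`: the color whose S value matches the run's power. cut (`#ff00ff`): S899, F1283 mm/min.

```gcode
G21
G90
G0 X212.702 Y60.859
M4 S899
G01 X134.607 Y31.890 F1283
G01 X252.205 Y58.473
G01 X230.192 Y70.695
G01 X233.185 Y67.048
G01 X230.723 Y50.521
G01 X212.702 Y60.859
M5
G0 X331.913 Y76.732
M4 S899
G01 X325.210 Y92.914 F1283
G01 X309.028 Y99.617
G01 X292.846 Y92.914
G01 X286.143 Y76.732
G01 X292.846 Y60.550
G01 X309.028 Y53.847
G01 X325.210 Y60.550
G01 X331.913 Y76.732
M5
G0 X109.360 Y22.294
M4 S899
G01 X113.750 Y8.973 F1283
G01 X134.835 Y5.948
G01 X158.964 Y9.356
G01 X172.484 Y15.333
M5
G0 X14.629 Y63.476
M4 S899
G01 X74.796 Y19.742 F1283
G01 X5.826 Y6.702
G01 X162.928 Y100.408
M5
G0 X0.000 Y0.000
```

<svg xmlns="http://www.w3.org/2000/svg" width="358.630mm" height="116.601mm" viewBox="0 0 358.630 116.601">
  <polygon points="212.702,55.742 134.607,84.711 252.205,58.128 230.192,45.906 233.185,49.553 230.723,66.080" fill="none" stroke="#ff00ff"/>
  <polygon points="331.913,39.869 325.210,23.687 309.028,16.984 292.846,23.687 286.143,39.869 292.846,56.051 309.028,62.754 325.210,56.051" fill="none" stroke="#ff00ff"/>
  <polyline points="109.360,94.307 113.750,107.628 134.835,110.653 158.964,107.245 172.484,101.268" fill="none" stroke="#ff00ff"/>
  <polyline points="14.629,53.125 74.796,96.859 5.826,109.899 162.928,16.193" fill="none" stroke="#ff00ff"/>
</svg>

Machine Y-up, SVG Y-down with viewBox height 116.601, so y_svg = 116.601 − y_machine; X carries over. Every run uses S899, so all elements get stroke `#ff00ff` (cut).

Run 1: The run returns to its start, so emit a `<polygon>` with points (Y-flipped): 212.702,55.742 134.607,84.711 252.205,58.128 230.192,45.906 233.185,49.553 230.723,66.080.

Run 2: The run returns to its start, so emit a `<polygon>` with points (Y-flipped): 331.913,39.869 325.210,23.687 309.028,16.984 292.846,23.687 286.143,39.869 292.846,56.051 309.028,62.754 325.210,56.051.

Run 3: The run is open, so emit a `<polyline>` with points (Y-flipped): 109.360,94.307 113.750,107.628 134.835,110.653 158.964,107.245 172.484,101.268.

Run 4: The run is open, so emit a `<polyline>` with points (Y-flipped): 14.629,53.125 74.796,96.859 5.826,109.899 162.928,16.193.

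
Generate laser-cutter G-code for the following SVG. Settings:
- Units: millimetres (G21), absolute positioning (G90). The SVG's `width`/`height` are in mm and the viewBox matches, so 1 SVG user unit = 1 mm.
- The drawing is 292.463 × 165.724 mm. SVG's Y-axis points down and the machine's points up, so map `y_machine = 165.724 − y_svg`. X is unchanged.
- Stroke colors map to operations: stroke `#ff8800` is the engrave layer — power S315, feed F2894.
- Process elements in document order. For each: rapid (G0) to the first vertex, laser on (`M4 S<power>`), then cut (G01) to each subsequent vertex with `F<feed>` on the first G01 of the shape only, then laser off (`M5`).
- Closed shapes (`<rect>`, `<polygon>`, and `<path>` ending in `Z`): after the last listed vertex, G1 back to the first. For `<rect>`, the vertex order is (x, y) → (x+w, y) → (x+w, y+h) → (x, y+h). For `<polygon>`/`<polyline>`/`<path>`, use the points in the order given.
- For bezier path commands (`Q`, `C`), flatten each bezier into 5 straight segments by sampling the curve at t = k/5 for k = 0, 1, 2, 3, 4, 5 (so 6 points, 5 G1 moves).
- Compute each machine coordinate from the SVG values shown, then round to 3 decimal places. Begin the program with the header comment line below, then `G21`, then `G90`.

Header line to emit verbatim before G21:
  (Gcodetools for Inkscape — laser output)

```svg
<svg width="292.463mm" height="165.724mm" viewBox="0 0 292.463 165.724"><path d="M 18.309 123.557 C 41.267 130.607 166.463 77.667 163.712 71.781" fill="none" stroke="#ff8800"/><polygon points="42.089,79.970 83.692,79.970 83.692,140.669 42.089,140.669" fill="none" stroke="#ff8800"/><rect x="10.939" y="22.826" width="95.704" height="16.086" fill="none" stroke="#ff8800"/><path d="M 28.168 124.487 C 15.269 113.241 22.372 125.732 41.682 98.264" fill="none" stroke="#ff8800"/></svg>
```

(Gcodetools for Inkscape — laser output)
G21
G90
G0 X18.309 Y42.167
M4 S315
G01 X42.511 Y44.279 F2894
G01 X80.201 Y55.651
G01 X120.330 Y71.145
G01 X151.850 Y85.621
G01 X163.712 Y93.943
M5
G0 X42.089 Y85.754
M4 S315
G01 X83.692 Y85.754 F2894
G01 X83.692 Y25.055
G01 X42.089 Y25.055
G01 X42.089 Y85.754
M5
G0 X10.939 Y142.898
M4 S315
G01 X106.643 Y142.898 F2894
G01 X106.643 Y126.812
G01 X10.939 Y126.812
G01 X10.939 Y142.898
M5
G0 X28.168 Y41.237
M4 S315
G01 X22.766 Y45.646 F2894
G01 X21.791 Y47.415
G01 X24.868 Y49.602
G01 X31.623 Y55.265
G01 X41.682 Y67.460
M5

viewBox `0 0 292.463 165.724` with mm width/height → 1 unit = 1 mm. Flip: y_m = 165.724 − y_svg.

**Shape 1** — `<path>` cubic bezier, stroke `#ff8800` → engrave (S315, F2894). Control points (SVG): P0=(18.309,123.557), P1=(41.267,130.607), P2=(166.463,77.667), P3=(163.712,71.781); sampled at t=k/5. Machine vertices: (18.309,42.167) → (42.511,44.279) → (80.201,55.651) → (120.330,71.145) → (151.850,85.621) → (163.712,93.943). Open path.

**Shape 2** — `<polygon>` rectangle, stroke `#ff8800` → engrave (S315, F2894). Machine vertices: (42.089,85.754) → (83.692,85.754) → (83.692,25.055) → (42.089,25.055) → (42.089,85.754). Closed: final G1 returns to the first vertex.

**Shape 3** — `<rect>` rectangle, stroke `#ff8800` → engrave (S315, F2894). Machine vertices: (10.939,142.898) → (106.643,142.898) → (106.643,126.812) → (10.939,126.812) → (10.939,142.898). Closed: final G1 returns to the first vertex.

**Shape 4** — `<path>` cubic bezier, stroke `#ff8800` → engrave (S315, F2894). Control points (SVG): P0=(28.168,124.487), P1=(15.269,113.241), P2=(22.372,125.732), P3=(41.682,98.264); sampled at t=k/5. Machine vertices: (28.168,41.237) → (22.766,45.646) → (21.791,47.415) → (24.868,49.602) → (31.623,55.265) → (41.682,67.460). Open path.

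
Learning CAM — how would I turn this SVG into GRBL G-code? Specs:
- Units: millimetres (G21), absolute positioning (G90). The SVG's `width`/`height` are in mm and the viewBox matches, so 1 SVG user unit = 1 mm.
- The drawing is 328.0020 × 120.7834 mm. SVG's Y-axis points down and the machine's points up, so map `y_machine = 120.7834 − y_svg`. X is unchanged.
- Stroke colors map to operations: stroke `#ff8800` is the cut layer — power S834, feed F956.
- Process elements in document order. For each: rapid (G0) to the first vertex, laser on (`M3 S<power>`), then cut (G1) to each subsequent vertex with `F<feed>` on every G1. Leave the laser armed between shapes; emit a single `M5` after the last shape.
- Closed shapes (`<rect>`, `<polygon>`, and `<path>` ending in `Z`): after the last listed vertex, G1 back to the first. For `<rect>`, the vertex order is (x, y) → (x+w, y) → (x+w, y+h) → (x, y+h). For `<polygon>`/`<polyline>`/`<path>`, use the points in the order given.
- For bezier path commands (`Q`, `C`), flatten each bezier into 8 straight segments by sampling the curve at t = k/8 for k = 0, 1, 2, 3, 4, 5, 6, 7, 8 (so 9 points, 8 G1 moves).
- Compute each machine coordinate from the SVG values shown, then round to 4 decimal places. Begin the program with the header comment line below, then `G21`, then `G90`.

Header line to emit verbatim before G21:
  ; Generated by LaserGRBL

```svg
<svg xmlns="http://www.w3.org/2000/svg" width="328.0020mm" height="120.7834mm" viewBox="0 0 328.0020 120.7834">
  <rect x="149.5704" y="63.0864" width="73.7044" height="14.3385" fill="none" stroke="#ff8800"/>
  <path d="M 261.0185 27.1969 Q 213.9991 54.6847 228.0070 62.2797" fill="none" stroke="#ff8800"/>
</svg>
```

1 u = 1 mm; y_m = 120.7834 − y.

[1] `<rect>` rectangle, #ff8800→cut S834 F956: (149.5704,57.6970) → (223.2748,57.6970) → (223.2748,43.3585) → (149.5704,43.3585) → (149.5704,57.6970) (closed)

[2] `<path>` quadratic bezier, #ff8800→cut S834 F956: (261.0185,93.5865) → (250.2172,87.0254) → (241.3230,81.0859) → (234.3359,75.7681) → (229.2559,71.0719) → (226.0830,66.9974) → (224.8173,63.5445) → (225.4586,60.7133) → (228.0070,58.5037)

; Generated by LaserGRBL
G21
G90
G0 X149.5704 Y57.6970
M3 S834
G1 X223.2748 Y57.6970 F956
G1 X223.2748 Y43.3585 F956
G1 X149.5704 Y43.3585 F956
G1 X149.5704 Y57.6970 F956
G0 X261.0185 Y93.5865
M3 S834
G1 X250.2172 Y87.0254 F956
G1 X241.3230 Y81.0859 F956
G1 X234.3359 Y75.7681 F956
G1 X229.2559 Y71.0719 F956
G1 X226.0830 Y66.9974 F956
G1 X224.8173 Y63.5445 F956
G1 X225.4586 Y60.7133 F956
G1 X228.0070 Y58.5037 F956
M5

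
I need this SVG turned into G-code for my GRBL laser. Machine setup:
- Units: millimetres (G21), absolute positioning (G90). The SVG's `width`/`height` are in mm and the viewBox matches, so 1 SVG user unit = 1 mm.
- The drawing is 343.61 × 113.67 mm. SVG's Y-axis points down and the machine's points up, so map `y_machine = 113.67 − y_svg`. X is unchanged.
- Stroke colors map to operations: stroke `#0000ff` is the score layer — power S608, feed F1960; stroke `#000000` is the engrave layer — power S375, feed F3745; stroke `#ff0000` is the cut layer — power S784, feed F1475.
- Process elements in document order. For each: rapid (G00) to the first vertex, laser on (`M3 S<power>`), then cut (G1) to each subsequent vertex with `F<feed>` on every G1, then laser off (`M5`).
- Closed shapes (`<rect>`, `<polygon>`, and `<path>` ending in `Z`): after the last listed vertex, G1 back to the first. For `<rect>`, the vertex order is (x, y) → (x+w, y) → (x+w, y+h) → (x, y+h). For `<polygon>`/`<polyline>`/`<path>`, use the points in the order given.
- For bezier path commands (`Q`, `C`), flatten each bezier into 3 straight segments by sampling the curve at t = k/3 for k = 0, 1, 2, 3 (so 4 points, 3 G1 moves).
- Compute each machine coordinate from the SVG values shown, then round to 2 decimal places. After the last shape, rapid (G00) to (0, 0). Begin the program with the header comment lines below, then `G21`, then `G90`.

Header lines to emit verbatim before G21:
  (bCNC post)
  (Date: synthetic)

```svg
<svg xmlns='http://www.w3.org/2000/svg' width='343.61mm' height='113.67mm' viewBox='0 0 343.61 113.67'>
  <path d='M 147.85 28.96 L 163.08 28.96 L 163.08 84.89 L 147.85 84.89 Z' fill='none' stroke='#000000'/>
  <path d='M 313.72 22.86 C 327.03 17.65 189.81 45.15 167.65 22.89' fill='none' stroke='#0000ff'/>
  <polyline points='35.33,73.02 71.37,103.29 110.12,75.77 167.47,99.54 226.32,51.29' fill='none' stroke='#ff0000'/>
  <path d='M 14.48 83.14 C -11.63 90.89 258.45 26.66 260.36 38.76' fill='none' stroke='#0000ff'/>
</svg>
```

Since the viewBox matches the mm dimensions, user units are millimetres directly. The only transform is the Y-flip y_m = 113.67 − y_svg.

Shape 1 is a rectangle drawn with `<path>`. Its stroke #000000 means engrave at S375, F3745. After flipping Y the toolpath is (147.85,84.71) → (163.08,84.71) → (163.08,28.78) → (147.85,28.78) → (147.85,84.71), returning to the start.

Shape 2 is a cubic bezier drawn with `<path>`. Its stroke #0000ff means score at S608, F1960. After flipping Y the toolpath is (313.72,90.81) → (286.69,88.17) → (218.33,82.05) → (167.65,90.78).

Shape 3 is a open polyline drawn with `<polyline>`. Its stroke #ff0000 means cut at S784, F1475. After flipping Y the toolpath is (35.33,40.65) → (71.37,10.38) → (110.12,37.90) → (167.47,14.13) → (226.32,62.38).

Shape 4 is a cubic bezier drawn with `<path>`. Its stroke #0000ff means score at S608, F1960. After flipping Y the toolpath is (14.48,30.53) → (66.20,41.28) → (189.96,67.06) → (260.36,74.91).

(bCNC post)
(Date: synthetic)
G21
G90
G00 X147.85 Y84.71
M3 S375
G1 X163.08 Y84.71 F3745
G1 X163.08 Y28.78 F3745
G1 X147.85 Y28.78 F3745
G1 X147.85 Y84.71 F3745
M5
G00 X313.72 Y90.81
M3 S608
G1 X286.69 Y88.17 F1960
G1 X218.33 Y82.05 F1960
G1 X167.65 Y90.78 F1960
M5
G00 X35.33 Y40.65
M3 S784
G1 X71.37 Y10.38 F1475
G1 X110.12 Y37.90 F1475
G1 X167.47 Y14.13 F1475
G1 X226.32 Y62.38 F1475
M5
G00 X14.48 Y30.53
M3 S608
G1 X66.20 Y41.28 F1960
G1 X189.96 Y67.06 F1960
G1 X260.36 Y74.91 F1960
M5
G00 X0.00 Y0.00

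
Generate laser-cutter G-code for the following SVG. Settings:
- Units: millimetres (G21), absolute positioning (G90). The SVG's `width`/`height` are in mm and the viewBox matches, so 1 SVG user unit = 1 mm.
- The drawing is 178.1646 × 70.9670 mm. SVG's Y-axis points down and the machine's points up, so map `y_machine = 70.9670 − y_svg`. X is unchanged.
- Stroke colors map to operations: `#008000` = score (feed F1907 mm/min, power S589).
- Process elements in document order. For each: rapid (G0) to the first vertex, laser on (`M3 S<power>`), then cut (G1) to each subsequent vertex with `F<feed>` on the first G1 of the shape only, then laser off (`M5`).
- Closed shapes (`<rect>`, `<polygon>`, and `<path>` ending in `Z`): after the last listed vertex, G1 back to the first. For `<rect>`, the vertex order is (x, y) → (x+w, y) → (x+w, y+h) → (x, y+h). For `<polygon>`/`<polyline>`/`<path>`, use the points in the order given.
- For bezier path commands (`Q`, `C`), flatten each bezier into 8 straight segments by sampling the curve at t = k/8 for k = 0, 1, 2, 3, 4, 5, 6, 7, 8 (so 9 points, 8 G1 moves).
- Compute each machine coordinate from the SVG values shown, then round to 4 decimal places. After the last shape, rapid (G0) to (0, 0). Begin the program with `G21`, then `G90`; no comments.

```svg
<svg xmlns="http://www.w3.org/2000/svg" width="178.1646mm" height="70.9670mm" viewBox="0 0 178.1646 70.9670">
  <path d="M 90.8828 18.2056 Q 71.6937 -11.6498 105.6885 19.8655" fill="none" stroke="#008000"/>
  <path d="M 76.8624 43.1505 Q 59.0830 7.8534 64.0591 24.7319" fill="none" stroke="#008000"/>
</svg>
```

G21
G90
G0 X90.8828 Y52.7614
M3 S589
G1 X86.9165 Y59.2663 F1907
G1 X84.6122 Y63.8534
G1 X83.9700 Y66.5227
G1 X84.9897 Y67.2741
G1 X87.6714 Y66.1077
G1 X92.0151 Y63.0235
G1 X98.0208 Y58.0214
G1 X105.6885 Y51.1015
M5
G0 X76.8624 Y27.8165
M3 S589
G1 X72.7731 Y35.8255 F1907
G1 X69.3949 Y42.2041
G1 X66.7278 Y46.9521
G1 X64.7719 Y50.0697
G1 X63.5270 Y51.5568
G1 X62.9933 Y51.4134
G1 X63.1706 Y49.6395
G1 X64.0591 Y46.2351
M5
G0 X0.0000 Y0.0000

viewBox `0 0 178.1646 70.9670` with mm width/height → 1 unit = 1 mm. Flip: y_m = 70.9670 − y_svg.

**Shape 1** — `<path>` quadratic bezier, stroke `#008000` → score (S589, F1907). Control points (SVG): P0=(90.8828,18.2056), P1=(71.6937,-11.6498), P2=(105.6885,19.8655); sampled at t=k/8. Machine vertices: (90.8828,52.7614) → (86.9165,59.2663) → (84.6122,63.8534) → (83.9700,66.5227) → (84.9897,67.2741) → (87.6714,66.1077) → (92.0151,63.0235) → (98.0208,58.0214) → (105.6885,51.1015). Open path.

**Shape 2** — `<path>` quadratic bezier, stroke `#008000` → score (S589, F1907). Control points (SVG): P0=(76.8624,43.1505), P1=(59.0830,7.8534), P2=(64.0591,24.7319); sampled at t=k/8. Machine vertices: (76.8624,27.8165) → (72.7731,35.8255) → (69.3949,42.2041) → (66.7278,46.9521) → (64.7719,50.0697) → (63.5270,51.5568) → (62.9933,51.4134) → (63.1706,49.6395) → (64.0591,46.2351). Open path.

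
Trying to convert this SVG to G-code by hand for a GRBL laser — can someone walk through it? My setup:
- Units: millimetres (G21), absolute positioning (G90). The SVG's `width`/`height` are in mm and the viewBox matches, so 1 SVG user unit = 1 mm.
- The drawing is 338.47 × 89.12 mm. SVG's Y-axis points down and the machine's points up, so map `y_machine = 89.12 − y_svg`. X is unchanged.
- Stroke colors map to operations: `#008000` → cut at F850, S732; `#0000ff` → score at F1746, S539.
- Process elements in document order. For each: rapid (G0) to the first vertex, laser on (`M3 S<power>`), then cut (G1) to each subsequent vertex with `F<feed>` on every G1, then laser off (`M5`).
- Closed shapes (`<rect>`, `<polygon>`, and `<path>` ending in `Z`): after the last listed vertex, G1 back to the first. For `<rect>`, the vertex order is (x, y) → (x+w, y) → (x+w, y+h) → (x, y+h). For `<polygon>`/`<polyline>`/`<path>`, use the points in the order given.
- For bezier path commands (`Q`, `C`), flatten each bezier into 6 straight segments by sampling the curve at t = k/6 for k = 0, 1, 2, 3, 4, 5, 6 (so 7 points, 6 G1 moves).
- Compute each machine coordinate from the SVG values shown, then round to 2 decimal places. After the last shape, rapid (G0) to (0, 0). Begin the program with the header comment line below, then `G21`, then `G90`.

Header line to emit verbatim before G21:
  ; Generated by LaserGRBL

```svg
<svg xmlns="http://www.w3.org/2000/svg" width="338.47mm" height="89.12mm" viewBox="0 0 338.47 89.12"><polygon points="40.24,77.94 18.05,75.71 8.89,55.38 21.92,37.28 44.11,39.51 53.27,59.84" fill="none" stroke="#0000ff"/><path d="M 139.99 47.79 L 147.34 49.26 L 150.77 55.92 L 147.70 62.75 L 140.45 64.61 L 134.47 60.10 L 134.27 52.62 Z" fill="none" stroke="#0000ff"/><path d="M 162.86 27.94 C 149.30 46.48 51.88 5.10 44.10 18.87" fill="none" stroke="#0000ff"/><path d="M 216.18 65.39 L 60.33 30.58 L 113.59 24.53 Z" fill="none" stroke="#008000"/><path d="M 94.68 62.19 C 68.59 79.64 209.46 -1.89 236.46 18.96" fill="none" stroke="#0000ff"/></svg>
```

; Generated by LaserGRBL
G21
G90
G0 X40.24 Y11.18
M3 S539
G1 X18.05 Y13.41 F1746
G1 X8.89 Y33.74 F1746
G1 X21.92 Y51.84 F1746
G1 X44.11 Y49.61 F1746
G1 X53.27 Y29.28 F1746
G1 X40.24 Y11.18 F1746
M5
G0 X139.99 Y41.33
M3 S539
G1 X147.34 Y39.86 F1746
G1 X150.77 Y33.20 F1746
G1 X147.70 Y26.37 F1746
G1 X140.45 Y24.51 F1746
G1 X134.47 Y29.02 F1746
G1 X134.27 Y36.50 F1746
G1 X139.99 Y41.33 F1746
M5
G0 X162.86 Y61.18
M3 S539
G1 X149.89 Y56.37 F1746
G1 X127.77 Y58.35 F1746
G1 X101.31 Y63.93 F1746
G1 X75.33 Y69.90 F1746
G1 X54.66 Y73.07 F1746
G1 X44.10 Y70.25 F1746
M5
G0 X216.18 Y23.73
M3 S732
G1 X60.33 Y58.54 F850
G1 X113.59 Y64.59 F850
G1 X216.18 Y23.73 F850
M5
G0 X94.68 Y26.93
M3 S539
G1 X94.25 Y25.52 F1746
G1 X113.84 Y35.02 F1746
G1 X145.66 Y49.82 F1746
G1 X181.90 Y64.34 F1746
G1 X214.77 Y72.99 F1746
G1 X236.46 Y70.16 F1746
M5
G0 X0.00 Y0.00

Since the viewBox matches the mm dimensions, user units are millimetres directly. The only transform is the Y-flip y_m = 89.12 − y_svg.

Shape 1 is a regular polygon drawn with `<polygon>`. Its stroke #0000ff means score at S539, F1746. After flipping Y the toolpath is (40.24,11.18) → (18.05,13.41) → (8.89,33.74) → (21.92,51.84) → (44.11,49.61) → (53.27,29.28) → (40.24,11.18), returning to the start.

Shape 2 is a regular polygon drawn with `<path>`. Its stroke #0000ff means score at S539, F1746. After flipping Y the toolpath is (139.99,41.33) → (147.34,39.86) → (150.77,33.20) → (147.70,26.37) → (140.45,24.51) → (134.47,29.02) → (134.27,36.50) → (139.99,41.33), returning to the start.

Shape 3 is a cubic bezier drawn with `<path>`. Its stroke #0000ff means score at S539, F1746. After flipping Y the toolpath is (162.86,61.18) → (149.89,56.37) → (127.77,58.35) → (101.31,63.93) → (75.33,69.90) → (54.66,73.07) → (44.10,70.25).

Shape 4 is a closed polygon drawn with `<path>`. Its stroke #008000 means cut at S732, F850. After flipping Y the toolpath is (216.18,23.73) → (60.33,58.54) → (113.59,64.59) → (216.18,23.73), returning to the start.

Shape 5 is a cubic bezier drawn with `<path>`. Its stroke #0000ff means score at S539, F1746. After flipping Y the toolpath is (94.68,26.93) → (94.25,25.52) → (113.84,35.02) → (145.66,49.82) → (181.90,64.34) → (214.77,72.99) → (236.46,70.16).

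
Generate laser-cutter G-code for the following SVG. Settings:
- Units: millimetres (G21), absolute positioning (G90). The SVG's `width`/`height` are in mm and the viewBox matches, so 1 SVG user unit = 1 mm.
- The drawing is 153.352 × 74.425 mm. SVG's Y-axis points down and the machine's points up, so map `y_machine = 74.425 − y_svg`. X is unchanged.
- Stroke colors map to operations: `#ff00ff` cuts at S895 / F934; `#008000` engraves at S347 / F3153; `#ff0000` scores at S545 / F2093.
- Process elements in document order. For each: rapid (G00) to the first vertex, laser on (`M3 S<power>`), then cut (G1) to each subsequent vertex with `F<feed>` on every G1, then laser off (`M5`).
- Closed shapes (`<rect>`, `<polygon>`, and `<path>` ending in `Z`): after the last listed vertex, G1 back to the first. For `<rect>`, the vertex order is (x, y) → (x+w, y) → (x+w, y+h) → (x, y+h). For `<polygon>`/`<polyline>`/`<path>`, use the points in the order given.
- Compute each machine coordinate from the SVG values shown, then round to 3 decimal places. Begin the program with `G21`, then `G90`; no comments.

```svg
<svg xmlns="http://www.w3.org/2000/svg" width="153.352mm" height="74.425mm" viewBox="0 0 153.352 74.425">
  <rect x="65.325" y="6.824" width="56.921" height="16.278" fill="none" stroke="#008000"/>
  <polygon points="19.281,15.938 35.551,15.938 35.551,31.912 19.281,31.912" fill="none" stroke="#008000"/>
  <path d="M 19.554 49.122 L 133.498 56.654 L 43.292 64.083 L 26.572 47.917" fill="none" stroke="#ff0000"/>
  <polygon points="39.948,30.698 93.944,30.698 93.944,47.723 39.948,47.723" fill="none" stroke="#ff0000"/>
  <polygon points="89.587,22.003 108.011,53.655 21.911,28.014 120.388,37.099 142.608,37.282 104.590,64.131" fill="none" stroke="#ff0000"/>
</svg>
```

G21
G90
G00 X65.325 Y67.601
M3 S347
G1 X122.246 Y67.601 F3153
G1 X122.246 Y51.323 F3153
G1 X65.325 Y51.323 F3153
G1 X65.325 Y67.601 F3153
M5
G00 X19.281 Y58.487
M3 S347
G1 X35.551 Y58.487 F3153
G1 X35.551 Y42.513 F3153
G1 X19.281 Y42.513 F3153
G1 X19.281 Y58.487 F3153
M5
G00 X19.554 Y25.303
M3 S545
G1 X133.498 Y17.771 F2093
G1 X43.292 Y10.342 F2093
G1 X26.572 Y26.508 F2093
M5
G00 X39.948 Y43.727
M3 S545
G1 X93.944 Y43.727 F2093
G1 X93.944 Y26.702 F2093
G1 X39.948 Y26.702 F2093
G1 X39.948 Y43.727 F2093
M5
G00 X89.587 Y52.422
M3 S545
G1 X108.011 Y20.770 F2093
G1 X21.911 Y46.411 F2093
G1 X120.388 Y37.326 F2093
G1 X142.608 Y37.143 F2093
G1 X104.590 Y10.294 F2093
G1 X89.587 Y52.422 F2093
M5

viewBox `0 0 153.352 74.425` with mm width/height → 1 unit = 1 mm. Flip: y_m = 74.425 − y_svg.

**Shape 1** — `<rect>` rectangle, stroke `#008000` → engrave (S347, F3153). Machine vertices: (65.325,67.601) → (122.246,67.601) → (122.246,51.323) → (65.325,51.323) → (65.325,67.601). Closed: final G1 returns to the first vertex.

**Shape 2** — `<polygon>` rectangle, stroke `#008000` → engrave (S347, F3153). Machine vertices: (19.281,58.487) → (35.551,58.487) → (35.551,42.513) → (19.281,42.513) → (19.281,58.487). Closed: final G1 returns to the first vertex.

**Shape 3** — `<path>` open polyline, stroke `#ff0000` → score (S545, F2093). Machine vertices: (19.554,25.303) → (133.498,17.771) → (43.292,10.342) → (26.572,26.508). Open path.

**Shape 4** — `<polygon>` rectangle, stroke `#ff0000` → score (S545, F2093). Machine vertices: (39.948,43.727) → (93.944,43.727) → (93.944,26.702) → (39.948,26.702) → (39.948,43.727). Closed: final G1 returns to the first vertex.

**Shape 5** — `<polygon>` closed polygon, stroke `#ff0000` → score (S545, F2093). Machine vertices: (89.587,52.422) → (108.011,20.770) → (21.911,46.411) → (120.388,37.326) → (142.608,37.143) → (104.590,10.294) → (89.587,52.422). Closed: final G1 returns to the first vertex.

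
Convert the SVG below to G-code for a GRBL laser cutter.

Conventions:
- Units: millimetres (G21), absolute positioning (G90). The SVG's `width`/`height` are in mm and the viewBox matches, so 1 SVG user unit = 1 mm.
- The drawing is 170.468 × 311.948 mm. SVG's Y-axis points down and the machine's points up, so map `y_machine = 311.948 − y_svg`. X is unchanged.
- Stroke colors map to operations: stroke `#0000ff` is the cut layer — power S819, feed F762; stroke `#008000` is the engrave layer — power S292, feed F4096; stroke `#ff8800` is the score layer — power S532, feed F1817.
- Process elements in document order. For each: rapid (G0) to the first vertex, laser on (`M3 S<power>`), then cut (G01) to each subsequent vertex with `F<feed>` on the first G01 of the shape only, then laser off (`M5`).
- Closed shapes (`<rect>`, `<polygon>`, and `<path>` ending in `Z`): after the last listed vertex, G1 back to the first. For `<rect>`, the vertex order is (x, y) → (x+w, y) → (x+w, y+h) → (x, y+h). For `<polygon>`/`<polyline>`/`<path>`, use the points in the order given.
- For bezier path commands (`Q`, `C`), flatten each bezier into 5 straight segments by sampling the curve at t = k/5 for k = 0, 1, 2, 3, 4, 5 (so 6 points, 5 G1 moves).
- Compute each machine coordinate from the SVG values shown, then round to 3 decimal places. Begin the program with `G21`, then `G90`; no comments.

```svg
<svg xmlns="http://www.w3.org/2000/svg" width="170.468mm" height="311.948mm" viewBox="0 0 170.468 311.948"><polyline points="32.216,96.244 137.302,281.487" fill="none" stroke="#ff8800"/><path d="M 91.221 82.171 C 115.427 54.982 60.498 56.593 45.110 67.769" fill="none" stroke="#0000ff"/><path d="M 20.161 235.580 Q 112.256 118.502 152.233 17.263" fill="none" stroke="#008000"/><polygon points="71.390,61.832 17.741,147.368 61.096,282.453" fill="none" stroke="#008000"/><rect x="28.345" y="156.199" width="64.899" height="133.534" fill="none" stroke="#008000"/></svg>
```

Since the viewBox matches the mm dimensions, user units are millimetres directly. The only transform is the Y-flip y_m = 311.948 − y_svg.

Shape 1 is a line segment drawn with `<polyline>`. Its stroke #ff8800 means score at S532, F1817. After flipping Y the toolpath is (32.216,215.704) → (137.302,30.461).

Shape 2 is a cubic bezier drawn with `<path>`. Its stroke #0000ff means cut at S819, F762. After flipping Y the toolpath is (91.221,229.777) → (97.198,242.788) → (89.879,249.811) → (74.960,251.768) → (58.138,249.583) → (45.110,244.179).

Shape 3 is a quadratic bezier drawn with `<path>`. Its stroke #008000 means engrave at S292, F4096. After flipping Y the toolpath is (20.161,76.368) → (54.914,122.566) → (85.498,167.496) → (111.913,211.160) → (134.157,253.556) → (152.233,294.685).

Shape 4 is a closed polygon drawn with `<polygon>`. Its stroke #008000 means engrave at S292, F4096. After flipping Y the toolpath is (71.390,250.116) → (17.741,164.580) → (61.096,29.495) → (71.390,250.116), returning to the start.

Shape 5 is a rectangle drawn with `<rect>`. Its stroke #008000 means engrave at S292, F4096. After flipping Y the toolpath is (28.345,155.749) → (93.244,155.749) → (93.244,22.215) → (28.345,22.215) → (28.345,155.749), returning to the start.

G21
G90
G0 X32.216 Y215.704
M3 S532
G01 X137.302 Y30.461 F1817
M5
G0 X91.221 Y229.777
M3 S819
G01 X97.198 Y242.788 F762
G01 X89.879 Y249.811
G01 X74.960 Y251.768
G01 X58.138 Y249.583
G01 X45.110 Y244.179
M5
G0 X20.161 Y76.368
M3 S292
G01 X54.914 Y122.566 F4096
G01 X85.498 Y167.496
G01 X111.913 Y211.160
G01 X134.157 Y253.556
G01 X152.233 Y294.685
M5
G0 X71.390 Y250.116
M3 S292
G01 X17.741 Y164.580 F4096
G01 X61.096 Y29.495
G01 X71.390 Y250.116
M5
G0 X28.345 Y155.749
M3 S292
G01 X93.244 Y155.749 F4096
G01 X93.244 Y22.215
G01 X28.345 Y22.215
G01 X28.345 Y155.749
M5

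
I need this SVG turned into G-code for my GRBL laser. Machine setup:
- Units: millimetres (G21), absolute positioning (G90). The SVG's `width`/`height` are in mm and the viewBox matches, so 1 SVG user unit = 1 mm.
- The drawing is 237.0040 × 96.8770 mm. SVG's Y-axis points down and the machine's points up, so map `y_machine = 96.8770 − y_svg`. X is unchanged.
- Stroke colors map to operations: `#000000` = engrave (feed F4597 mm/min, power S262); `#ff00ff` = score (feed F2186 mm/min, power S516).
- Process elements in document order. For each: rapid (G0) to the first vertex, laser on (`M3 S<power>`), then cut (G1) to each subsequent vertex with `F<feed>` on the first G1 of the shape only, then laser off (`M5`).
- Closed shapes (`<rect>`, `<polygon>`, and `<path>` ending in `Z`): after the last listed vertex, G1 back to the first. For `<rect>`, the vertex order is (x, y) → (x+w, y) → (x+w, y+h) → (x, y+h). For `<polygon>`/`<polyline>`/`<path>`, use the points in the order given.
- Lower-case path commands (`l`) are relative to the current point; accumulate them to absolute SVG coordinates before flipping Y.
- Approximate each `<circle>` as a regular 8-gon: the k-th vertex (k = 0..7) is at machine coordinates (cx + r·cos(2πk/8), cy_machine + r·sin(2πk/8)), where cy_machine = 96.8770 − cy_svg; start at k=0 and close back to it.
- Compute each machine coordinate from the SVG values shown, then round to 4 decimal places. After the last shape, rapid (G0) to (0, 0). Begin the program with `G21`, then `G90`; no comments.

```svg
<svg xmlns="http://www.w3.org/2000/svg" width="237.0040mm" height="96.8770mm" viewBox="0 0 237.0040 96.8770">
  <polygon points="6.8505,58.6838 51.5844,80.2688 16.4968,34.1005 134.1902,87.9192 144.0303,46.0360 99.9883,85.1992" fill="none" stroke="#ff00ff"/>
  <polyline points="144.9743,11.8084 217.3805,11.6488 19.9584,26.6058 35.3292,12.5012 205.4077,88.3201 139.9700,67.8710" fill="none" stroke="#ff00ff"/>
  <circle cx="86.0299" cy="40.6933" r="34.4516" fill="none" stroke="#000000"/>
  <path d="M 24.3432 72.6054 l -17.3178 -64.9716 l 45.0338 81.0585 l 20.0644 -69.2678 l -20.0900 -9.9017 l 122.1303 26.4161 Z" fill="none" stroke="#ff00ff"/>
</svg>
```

G21
G90
G0 X6.8505 Y38.1932
M3 S516
G1 X51.5844 Y16.6082 F2186
G1 X16.4968 Y62.7765
G1 X134.1902 Y8.9578
G1 X144.0303 Y50.8410
G1 X99.9883 Y11.6778
G1 X6.8505 Y38.1932
M5
G0 X144.9743 Y85.0686
M3 S516
G1 X217.3805 Y85.2282 F2186
G1 X19.9584 Y70.2712
G1 X35.3292 Y84.3758
G1 X205.4077 Y8.5569
G1 X139.9700 Y29.0060
M5
G0 X120.4815 Y56.1837
M3 S262
G1 X110.3909 Y80.5447 F4597
G1 X86.0299 Y90.6353
G1 X61.6689 Y80.5447
G1 X51.5783 Y56.1837
G1 X61.6689 Y31.8227
G1 X86.0299 Y21.7321
G1 X110.3909 Y31.8227
G1 X120.4815 Y56.1837
M5
G0 X24.3432 Y24.2716
M3 S516
G1 X7.0254 Y89.2432 F2186
G1 X52.0592 Y8.1847
G1 X72.1236 Y77.4525
G1 X52.0336 Y87.3542
G1 X174.1639 Y60.9381
G1 X24.3432 Y24.2716
M5
G0 X0.0000 Y0.0000

1 u = 1 mm; y_m = 96.8770 − y.

[1] `<polygon>` closed polygon, #ff00ff→score S516 F2186: (6.8505,38.1932) → (51.5844,16.6082) → (16.4968,62.7765) → (134.1902,8.9578) → (144.0303,50.8410) → (99.9883,11.6778) → (6.8505,38.1932) (closed)

[2] `<polyline>` open polyline, #ff00ff→score S516 F2186: (144.9743,85.0686) → (217.3805,85.2282) → (19.9584,70.2712) → (35.3292,84.3758) → (205.4077,8.5569) → (139.9700,29.0060)

[3] `<circle>` circle, #000000→engrave S262 F4597: (120.4815,56.1837) → (110.3909,80.5447) → (86.0299,90.6353) → (61.6689,80.5447) → (51.5783,56.1837) → (61.6689,31.8227) → (86.0299,21.7321) → (110.3909,31.8227) → (120.4815,56.1837) (closed)

[4] `<path>` closed polygon, #ff00ff→score S516 F2186: (24.3432,24.2716) → (7.0254,89.2432) → (52.0592,8.1847) → (72.1236,77.4525) → (52.0336,87.3542) → (174.1639,60.9381) → (24.3432,24.2716) (closed)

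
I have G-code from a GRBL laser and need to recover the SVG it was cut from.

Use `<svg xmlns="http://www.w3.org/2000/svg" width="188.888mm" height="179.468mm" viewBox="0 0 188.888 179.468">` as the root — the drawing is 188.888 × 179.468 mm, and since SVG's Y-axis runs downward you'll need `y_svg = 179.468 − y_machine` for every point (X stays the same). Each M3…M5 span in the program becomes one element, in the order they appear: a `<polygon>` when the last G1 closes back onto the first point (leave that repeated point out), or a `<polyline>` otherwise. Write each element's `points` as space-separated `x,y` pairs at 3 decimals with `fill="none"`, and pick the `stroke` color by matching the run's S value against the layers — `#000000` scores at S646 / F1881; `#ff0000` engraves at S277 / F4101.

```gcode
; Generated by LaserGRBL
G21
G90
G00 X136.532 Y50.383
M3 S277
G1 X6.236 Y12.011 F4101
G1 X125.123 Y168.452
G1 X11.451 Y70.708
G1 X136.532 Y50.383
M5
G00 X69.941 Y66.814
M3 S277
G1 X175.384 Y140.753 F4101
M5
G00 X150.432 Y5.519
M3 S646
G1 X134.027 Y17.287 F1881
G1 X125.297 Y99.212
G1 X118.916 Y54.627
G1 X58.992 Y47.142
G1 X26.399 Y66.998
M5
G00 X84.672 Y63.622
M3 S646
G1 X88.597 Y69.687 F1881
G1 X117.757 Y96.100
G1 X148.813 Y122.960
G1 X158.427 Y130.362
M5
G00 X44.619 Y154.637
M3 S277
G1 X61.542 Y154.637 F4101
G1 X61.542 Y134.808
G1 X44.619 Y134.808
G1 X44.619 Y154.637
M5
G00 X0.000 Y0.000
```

y_svg = 179.468 − y_m.

[1] S277→`#ff0000` (engrave); closed run; points: 136.532,129.085 6.236,167.457 125.123,11.016 11.451,108.760

[2] S277→`#ff0000` (engrave); open run; points: 69.941,112.654 175.384,38.715

[3] S646→`#000000` (score); open run; points: 150.432,173.949 134.027,162.181 125.297,80.256 118.916,124.841 58.992,132.326 26.399,112.470

[4] S646→`#000000` (score); open run; points: 84.672,115.846 88.597,109.781 117.757,83.368 148.813,56.508 158.427,49.106

[5] S277→`#ff0000` (engrave); closed run; points: 44.619,24.831 61.542,24.831 61.542,44.660 44.619,44.660

<svg xmlns="http://www.w3.org/2000/svg" width="188.888mm" height="179.468mm" viewBox="0 0 188.888 179.468">
  <polygon points="136.532,129.085 6.236,167.457 125.123,11.016 11.451,108.760" fill="none" stroke="#ff0000"/>
  <polyline points="69.941,112.654 175.384,38.715" fill="none" stroke="#ff0000"/>
  <polyline points="150.432,173.949 134.027,162.181 125.297,80.256 118.916,124.841 58.992,132.326 26.399,112.470" fill="none" stroke="#000000"/>
  <polyline points="84.672,115.846 88.597,109.781 117.757,83.368 148.813,56.508 158.427,49.106" fill="none" stroke="#000000"/>
  <polygon points="44.619,24.831 61.542,24.831 61.542,44.660 44.619,44.660" fill="none" stroke="#ff0000"/>
</svg>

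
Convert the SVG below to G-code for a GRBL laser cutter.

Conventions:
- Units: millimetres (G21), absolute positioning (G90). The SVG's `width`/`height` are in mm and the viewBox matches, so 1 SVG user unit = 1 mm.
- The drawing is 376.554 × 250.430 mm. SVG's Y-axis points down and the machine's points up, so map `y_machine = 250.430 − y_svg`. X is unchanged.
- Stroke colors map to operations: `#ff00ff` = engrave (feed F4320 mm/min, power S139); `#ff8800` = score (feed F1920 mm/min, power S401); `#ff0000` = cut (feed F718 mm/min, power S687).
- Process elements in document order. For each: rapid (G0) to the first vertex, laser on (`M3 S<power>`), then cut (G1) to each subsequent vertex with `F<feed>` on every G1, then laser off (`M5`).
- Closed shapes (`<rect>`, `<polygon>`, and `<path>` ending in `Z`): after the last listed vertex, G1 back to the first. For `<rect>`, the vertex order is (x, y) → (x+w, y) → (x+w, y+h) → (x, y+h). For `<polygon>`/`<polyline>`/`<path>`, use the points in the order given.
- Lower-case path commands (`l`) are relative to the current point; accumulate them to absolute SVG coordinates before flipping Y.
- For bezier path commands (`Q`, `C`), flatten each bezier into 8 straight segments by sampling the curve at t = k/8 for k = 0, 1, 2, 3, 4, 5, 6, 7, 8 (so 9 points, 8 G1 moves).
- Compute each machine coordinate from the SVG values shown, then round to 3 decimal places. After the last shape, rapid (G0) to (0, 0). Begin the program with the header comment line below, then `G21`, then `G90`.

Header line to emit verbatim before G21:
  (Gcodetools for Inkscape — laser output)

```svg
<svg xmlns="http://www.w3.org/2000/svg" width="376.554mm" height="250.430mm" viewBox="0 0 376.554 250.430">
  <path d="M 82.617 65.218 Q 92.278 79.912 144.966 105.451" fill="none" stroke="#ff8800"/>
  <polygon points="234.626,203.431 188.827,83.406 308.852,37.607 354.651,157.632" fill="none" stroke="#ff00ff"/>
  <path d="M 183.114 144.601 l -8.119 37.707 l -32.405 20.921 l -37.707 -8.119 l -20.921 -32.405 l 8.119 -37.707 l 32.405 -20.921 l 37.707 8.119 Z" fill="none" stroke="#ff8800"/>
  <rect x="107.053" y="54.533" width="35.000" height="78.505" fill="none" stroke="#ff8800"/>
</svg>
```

Since the viewBox matches the mm dimensions, user units are millimetres directly. The only transform is the Y-flip y_m = 250.430 − y_svg.

Shape 1 is a quadratic bezier drawn with `<path>`. Its stroke #ff8800 means score at S401, F1920. After flipping Y the toolpath is (82.617,185.212) → (85.705,181.369) → (90.137,177.187) → (95.913,172.666) → (103.035,167.807) → (111.501,162.608) → (121.311,157.071) → (132.466,151.194) → (144.966,144.979).

Shape 2 is a regular polygon drawn with `<polygon>`. Its stroke #ff00ff means engrave at S139, F4320. After flipping Y the toolpath is (234.626,46.999) → (188.827,167.024) → (308.852,212.823) → (354.651,92.798) → (234.626,46.999), returning to the start.

Shape 3 is a regular polygon drawn with `<path>`. Its stroke #ff8800 means score at S401, F1920. After flipping Y the toolpath is (183.114,105.829) → (174.995,68.122) → (142.590,47.201) → (104.883,55.320) → (83.962,87.725) → (92.081,125.432) → (124.486,146.353) → (162.193,138.234) → (183.114,105.829), returning to the start.

Shape 4 is a rectangle drawn with `<rect>`. Its stroke #ff8800 means score at S401, F1920. After flipping Y the toolpath is (107.053,195.897) → (142.053,195.897) → (142.053,117.392) → (107.053,117.392) → (107.053,195.897), returning to the start.

(Gcodetools for Inkscape — laser output)
G21
G90
G0 X82.617 Y185.212
M3 S401
G1 X85.705 Y181.369 F1920
G1 X90.137 Y177.187 F1920
G1 X95.913 Y172.666 F1920
G1 X103.035 Y167.807 F1920
G1 X111.501 Y162.608 F1920
G1 X121.311 Y157.071 F1920
G1 X132.466 Y151.194 F1920
G1 X144.966 Y144.979 F1920
M5
G0 X234.626 Y46.999
M3 S139
G1 X188.827 Y167.024 F4320
G1 X308.852 Y212.823 F4320
G1 X354.651 Y92.798 F4320
G1 X234.626 Y46.999 F4320
M5
G0 X183.114 Y105.829
M3 S401
G1 X174.995 Y68.122 F1920
G1 X142.590 Y47.201 F1920
G1 X104.883 Y55.320 F1920
G1 X83.962 Y87.725 F1920
G1 X92.081 Y125.432 F1920
G1 X124.486 Y146.353 F1920
G1 X162.193 Y138.234 F1920
G1 X183.114 Y105.829 F1920
M5
G0 X107.053 Y195.897
M3 S401
G1 X142.053 Y195.897 F1920
G1 X142.053 Y117.392 F1920
G1 X107.053 Y117.392 F1920
G1 X107.053 Y195.897 F1920
M5
G0 X0.000 Y0.000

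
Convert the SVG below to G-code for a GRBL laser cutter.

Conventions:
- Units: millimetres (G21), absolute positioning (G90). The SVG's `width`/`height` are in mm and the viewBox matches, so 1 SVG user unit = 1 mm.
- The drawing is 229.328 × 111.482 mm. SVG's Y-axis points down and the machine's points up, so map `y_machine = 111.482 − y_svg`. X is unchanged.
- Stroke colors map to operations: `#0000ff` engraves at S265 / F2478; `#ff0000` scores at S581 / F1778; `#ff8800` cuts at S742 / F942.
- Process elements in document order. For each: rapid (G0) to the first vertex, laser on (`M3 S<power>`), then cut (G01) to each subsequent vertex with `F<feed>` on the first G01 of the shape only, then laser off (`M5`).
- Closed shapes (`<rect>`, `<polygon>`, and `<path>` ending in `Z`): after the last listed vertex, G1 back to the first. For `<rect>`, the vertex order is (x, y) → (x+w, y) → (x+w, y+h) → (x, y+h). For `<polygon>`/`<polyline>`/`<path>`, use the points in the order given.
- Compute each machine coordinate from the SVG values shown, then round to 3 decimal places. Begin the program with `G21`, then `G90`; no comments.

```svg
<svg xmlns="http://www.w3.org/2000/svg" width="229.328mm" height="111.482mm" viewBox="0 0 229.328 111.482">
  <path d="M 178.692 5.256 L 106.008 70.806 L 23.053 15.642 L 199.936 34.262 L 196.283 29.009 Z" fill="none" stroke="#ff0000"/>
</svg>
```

G21
G90
G0 X178.692 Y106.226
M3 S581
G01 X106.008 Y40.676 F1778
G01 X23.053 Y95.840
G01 X199.936 Y77.220
G01 X196.283 Y82.473
G01 X178.692 Y106.226
M5

viewBox `0 0 229.328 111.482` with mm width/height → 1 unit = 1 mm. Flip: y_m = 111.482 − y_svg.

**Shape 1** — `<path>` closed polygon, stroke `#ff0000` → score (S581, F1778). Machine vertices: (178.692,106.226) → (106.008,40.676) → (23.053,95.840) → (199.936,77.220) → (196.283,82.473) → (178.692,106.226). Closed: final G1 returns to the first vertex.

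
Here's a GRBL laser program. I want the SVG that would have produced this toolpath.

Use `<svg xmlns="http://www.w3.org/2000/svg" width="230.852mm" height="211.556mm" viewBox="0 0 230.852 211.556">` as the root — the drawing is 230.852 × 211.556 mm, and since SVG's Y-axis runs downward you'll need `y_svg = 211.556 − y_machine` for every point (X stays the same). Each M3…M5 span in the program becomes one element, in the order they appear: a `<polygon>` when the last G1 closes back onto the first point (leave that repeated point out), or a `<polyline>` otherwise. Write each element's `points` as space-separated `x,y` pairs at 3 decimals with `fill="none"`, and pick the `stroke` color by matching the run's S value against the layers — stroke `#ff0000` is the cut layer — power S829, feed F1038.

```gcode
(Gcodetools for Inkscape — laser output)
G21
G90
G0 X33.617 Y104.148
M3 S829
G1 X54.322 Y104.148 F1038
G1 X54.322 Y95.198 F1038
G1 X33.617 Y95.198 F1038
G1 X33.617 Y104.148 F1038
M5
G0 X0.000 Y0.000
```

<svg xmlns="http://www.w3.org/2000/svg" width="230.852mm" height="211.556mm" viewBox="0 0 230.852 211.556">
  <polygon points="33.617,107.408 54.322,107.408 54.322,116.358 33.617,116.358" fill="none" stroke="#ff0000"/>
</svg>

y_svg = 211.556 − y_m. Every run uses S829, so all elements get stroke `#ff0000` (cut).

[1] closed run; points: 33.617,107.408 54.322,107.408 54.322,116.358 33.617,116.358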